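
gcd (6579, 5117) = 731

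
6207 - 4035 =2172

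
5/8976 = 5/8976 = 0.00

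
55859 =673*83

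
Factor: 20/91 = 2^2*5^1*7^ ( - 1 )*13^( - 1 )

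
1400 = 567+833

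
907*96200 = 87253400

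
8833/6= 1472 +1/6 = 1472.17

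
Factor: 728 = 2^3*7^1*13^1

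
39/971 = 39/971  =  0.04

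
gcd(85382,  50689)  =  1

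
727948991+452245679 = 1180194670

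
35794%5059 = 381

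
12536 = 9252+3284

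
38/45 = 38/45=0.84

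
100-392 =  -292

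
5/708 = 5/708 = 0.01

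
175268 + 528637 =703905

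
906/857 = 906/857= 1.06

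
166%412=166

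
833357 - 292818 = 540539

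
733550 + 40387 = 773937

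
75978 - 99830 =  - 23852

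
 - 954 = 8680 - 9634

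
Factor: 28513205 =5^1*7^1*19^1*53^1*809^1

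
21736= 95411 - 73675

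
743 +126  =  869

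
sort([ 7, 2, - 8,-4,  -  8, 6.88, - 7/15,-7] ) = [ - 8,-8, - 7, - 4, - 7/15, 2, 6.88,7 ]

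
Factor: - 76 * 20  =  -1520 = -2^4*5^1*19^1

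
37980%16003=5974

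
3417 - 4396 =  - 979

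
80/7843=80/7843  =  0.01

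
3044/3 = 3044/3 = 1014.67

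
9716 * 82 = 796712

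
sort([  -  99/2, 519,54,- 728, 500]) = [ - 728, - 99/2,54 , 500,519]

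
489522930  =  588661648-99138718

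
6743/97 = 6743/97 = 69.52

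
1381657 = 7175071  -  5793414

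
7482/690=10 + 97/115 = 10.84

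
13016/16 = 1627/2 = 813.50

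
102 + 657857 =657959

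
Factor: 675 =3^3*5^2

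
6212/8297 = 6212/8297  =  0.75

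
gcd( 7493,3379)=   1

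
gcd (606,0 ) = 606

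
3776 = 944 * 4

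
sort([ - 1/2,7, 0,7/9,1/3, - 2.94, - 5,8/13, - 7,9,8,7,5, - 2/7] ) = [ - 7, - 5, - 2.94, - 1/2, - 2/7 , 0,  1/3,8/13,7/9,5,7,7, 8,9 ] 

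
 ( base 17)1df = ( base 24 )LL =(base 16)20D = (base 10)525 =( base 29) i3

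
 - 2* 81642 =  - 163284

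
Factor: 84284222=2^1 * 11^1*3831101^1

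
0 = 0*66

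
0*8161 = 0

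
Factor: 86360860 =2^2*5^1 * 23^1 * 197^1 * 953^1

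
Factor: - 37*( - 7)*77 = 19943 =7^2*11^1 *37^1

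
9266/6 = 4633/3 = 1544.33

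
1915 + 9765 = 11680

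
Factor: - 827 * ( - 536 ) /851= 443272/851 =2^3*23^( - 1 )*37^( - 1) * 67^1*827^1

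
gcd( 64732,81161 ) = 1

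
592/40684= 148/10171=0.01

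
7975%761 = 365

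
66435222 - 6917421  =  59517801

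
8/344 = 1/43=0.02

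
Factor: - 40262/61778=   -  20131/30889=-17^ ( - 1 )*23^( - 1)*41^1*79^( - 1)*491^1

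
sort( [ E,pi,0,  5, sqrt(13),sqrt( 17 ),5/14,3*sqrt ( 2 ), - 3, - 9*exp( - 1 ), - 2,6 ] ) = [  -  9*exp( - 1), - 3, - 2, 0,5/14,  E,pi,sqrt( 13 ),  sqrt( 17 ),3*sqrt(2 ), 5,  6]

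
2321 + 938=3259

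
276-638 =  - 362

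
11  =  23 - 12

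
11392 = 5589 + 5803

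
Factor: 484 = 2^2*11^2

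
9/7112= 9/7112=0.00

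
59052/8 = 7381+1/2= 7381.50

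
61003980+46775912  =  107779892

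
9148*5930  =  54247640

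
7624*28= 213472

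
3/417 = 1/139 = 0.01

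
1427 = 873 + 554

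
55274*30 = 1658220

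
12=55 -43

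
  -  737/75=-737/75 = -  9.83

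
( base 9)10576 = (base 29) 8ah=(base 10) 7035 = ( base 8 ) 15573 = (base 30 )7OF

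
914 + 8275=9189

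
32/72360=4/9045 = 0.00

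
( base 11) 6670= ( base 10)8789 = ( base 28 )B5P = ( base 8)21125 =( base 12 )5105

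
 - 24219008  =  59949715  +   - 84168723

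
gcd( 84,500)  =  4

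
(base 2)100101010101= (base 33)26D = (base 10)2389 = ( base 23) 4bk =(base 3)10021111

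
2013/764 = 2+485/764 = 2.63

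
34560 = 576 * 60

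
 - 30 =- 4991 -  - 4961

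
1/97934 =1/97934 = 0.00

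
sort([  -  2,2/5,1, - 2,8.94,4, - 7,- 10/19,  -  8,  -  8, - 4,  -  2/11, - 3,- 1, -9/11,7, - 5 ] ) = [ - 8, - 8, - 7, - 5, - 4,- 3, - 2, - 2,  -  1,-9/11,-10/19,  -  2/11,2/5,1,4,  7,8.94 ] 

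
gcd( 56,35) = 7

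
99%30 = 9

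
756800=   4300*176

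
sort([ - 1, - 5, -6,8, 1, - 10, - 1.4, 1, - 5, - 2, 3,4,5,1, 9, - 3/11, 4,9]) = [-10, - 6,-5, - 5, - 2, - 1.4, - 1, - 3/11, 1, 1, 1,3, 4,4, 5,8, 9, 9 ]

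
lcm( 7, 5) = 35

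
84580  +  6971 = 91551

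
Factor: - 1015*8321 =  - 8445815=- 5^1*7^1*29^1*53^1*157^1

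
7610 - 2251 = 5359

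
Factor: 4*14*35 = 2^3  *5^1 * 7^2 =1960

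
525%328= 197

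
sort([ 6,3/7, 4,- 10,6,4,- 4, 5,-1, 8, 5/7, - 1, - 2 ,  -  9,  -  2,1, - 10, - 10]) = [-10,-10,-10, - 9, - 4,  -  2,-2,-1 , - 1, 3/7, 5/7,1, 4, 4, 5,  6,6,8 ]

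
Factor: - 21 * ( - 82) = 1722 = 2^1*3^1*7^1 * 41^1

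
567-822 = -255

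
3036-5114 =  - 2078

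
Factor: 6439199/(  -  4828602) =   -  2^ ( - 1 )*3^(-1)*13^1 * 495323^1*804767^( - 1)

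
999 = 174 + 825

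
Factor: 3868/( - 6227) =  - 2^2 * 13^(  -  1)*479^(-1)  *  967^1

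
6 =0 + 6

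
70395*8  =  563160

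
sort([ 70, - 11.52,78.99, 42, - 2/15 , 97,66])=[ - 11.52, - 2/15, 42,66,70 , 78.99, 97 ] 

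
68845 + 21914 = 90759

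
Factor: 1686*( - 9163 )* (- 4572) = 2^3*3^3*7^2* 11^1*  17^1*127^1*281^1 = 70631995896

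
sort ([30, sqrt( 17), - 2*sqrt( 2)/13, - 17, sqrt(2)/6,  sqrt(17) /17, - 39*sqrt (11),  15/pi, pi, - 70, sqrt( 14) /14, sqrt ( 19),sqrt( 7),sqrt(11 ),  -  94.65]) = [  -  39* sqrt(11 ),  -  94.65, - 70, - 17, - 2*sqrt(2 )/13 , sqrt (2) /6, sqrt ( 17)/17,sqrt(14)/14, sqrt(7 ),pi, sqrt( 11), sqrt(17), sqrt(19 ), 15/pi,30]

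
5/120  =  1/24= 0.04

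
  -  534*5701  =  - 3044334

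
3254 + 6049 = 9303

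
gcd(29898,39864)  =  9966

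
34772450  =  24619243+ 10153207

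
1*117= 117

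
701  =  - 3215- - 3916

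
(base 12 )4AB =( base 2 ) 1011000011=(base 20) 1F7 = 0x2C3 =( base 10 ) 707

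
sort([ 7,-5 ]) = [ - 5, 7] 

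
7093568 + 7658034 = 14751602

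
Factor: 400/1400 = 2^1* 7^ (-1 ) = 2/7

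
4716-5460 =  - 744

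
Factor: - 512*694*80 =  - 2^14  *5^1*347^1 = - 28426240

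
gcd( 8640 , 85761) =9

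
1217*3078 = 3745926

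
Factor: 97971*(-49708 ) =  - 4869942468= -2^2 * 3^1*17^4* 43^1*113^1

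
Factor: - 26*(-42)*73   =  79716 = 2^2*3^1*7^1*13^1*73^1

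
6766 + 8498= 15264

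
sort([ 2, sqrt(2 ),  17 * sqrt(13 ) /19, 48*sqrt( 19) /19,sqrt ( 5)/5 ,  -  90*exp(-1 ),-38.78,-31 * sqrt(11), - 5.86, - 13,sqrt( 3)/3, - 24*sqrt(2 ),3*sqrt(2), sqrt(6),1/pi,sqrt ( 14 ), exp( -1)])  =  [ - 31 *sqrt (11 ),-38.78, - 24*sqrt( 2 ), - 90 *exp( - 1), - 13,-5.86, 1/pi,exp( - 1),sqrt( 5)/5, sqrt( 3)/3 , sqrt(2),2, sqrt( 6),17*sqrt(13)/19,  sqrt( 14) , 3*sqrt( 2),48*sqrt ( 19)/19] 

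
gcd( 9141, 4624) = 1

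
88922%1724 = 998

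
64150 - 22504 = 41646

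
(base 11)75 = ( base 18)4a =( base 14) 5c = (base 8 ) 122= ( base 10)82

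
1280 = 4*320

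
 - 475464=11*( - 43224) 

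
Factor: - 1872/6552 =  - 2^1 * 7^( - 1 ) = - 2/7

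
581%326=255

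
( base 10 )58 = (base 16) 3a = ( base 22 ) 2e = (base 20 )2i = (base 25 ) 28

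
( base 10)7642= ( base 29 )92f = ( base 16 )1DDA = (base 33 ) 70J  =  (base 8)16732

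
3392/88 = 38 + 6/11 = 38.55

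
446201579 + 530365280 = 976566859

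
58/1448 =29/724 = 0.04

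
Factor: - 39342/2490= - 5^( - 1 )*79^1 = -  79/5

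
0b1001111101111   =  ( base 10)5103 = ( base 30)5K3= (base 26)7E7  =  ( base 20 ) cf3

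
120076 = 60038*2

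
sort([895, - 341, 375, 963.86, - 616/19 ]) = [ - 341, - 616/19,  375, 895, 963.86 ]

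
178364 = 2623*68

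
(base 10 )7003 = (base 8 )15533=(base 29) 89e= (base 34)61X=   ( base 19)107B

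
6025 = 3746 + 2279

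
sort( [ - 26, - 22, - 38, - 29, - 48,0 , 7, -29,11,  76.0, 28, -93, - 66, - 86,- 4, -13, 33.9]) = [-93,-86, - 66, - 48,-38  , - 29,-29, -26, - 22,-13,-4, 0,7,11,28,33.9 , 76.0 ]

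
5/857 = 5/857  =  0.01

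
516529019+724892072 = 1241421091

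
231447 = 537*431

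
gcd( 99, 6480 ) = 9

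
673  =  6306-5633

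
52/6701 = 52/6701 = 0.01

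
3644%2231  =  1413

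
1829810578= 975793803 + 854016775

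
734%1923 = 734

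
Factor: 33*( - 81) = - 3^5*11^1 = - 2673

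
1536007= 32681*47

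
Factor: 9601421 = 41^1*234181^1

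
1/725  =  1/725  =  0.00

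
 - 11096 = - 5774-5322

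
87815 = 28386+59429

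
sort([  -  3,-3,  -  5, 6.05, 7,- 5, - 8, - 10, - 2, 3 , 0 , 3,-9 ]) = [ - 10, -9, - 8, -5,- 5, - 3, - 3, - 2,0, 3, 3 , 6.05, 7]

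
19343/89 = 19343/89 = 217.34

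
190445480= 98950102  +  91495378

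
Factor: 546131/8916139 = 59^(- 1)*139^1*3929^1*151121^ ( - 1)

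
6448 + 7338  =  13786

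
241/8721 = 241/8721 =0.03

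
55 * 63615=3498825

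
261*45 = 11745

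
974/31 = 974/31 = 31.42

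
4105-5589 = -1484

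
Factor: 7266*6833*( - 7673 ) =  - 380953538994 = - 2^1*3^1*7^1*173^1*6833^1*7673^1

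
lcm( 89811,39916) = 359244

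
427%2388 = 427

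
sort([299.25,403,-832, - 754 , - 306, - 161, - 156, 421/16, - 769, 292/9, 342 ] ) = [ - 832, - 769, - 754, - 306,  -  161,  -  156, 421/16, 292/9, 299.25,  342, 403]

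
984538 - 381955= 602583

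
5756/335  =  5756/335 = 17.18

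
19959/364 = 54 + 303/364  =  54.83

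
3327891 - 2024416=1303475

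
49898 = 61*818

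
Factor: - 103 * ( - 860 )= 88580=2^2*5^1 * 43^1 * 103^1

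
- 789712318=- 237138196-552574122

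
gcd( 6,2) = 2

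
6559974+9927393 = 16487367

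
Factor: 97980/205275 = 2^2*5^( - 1)*7^( - 1 )*17^( - 1) * 71^1 = 284/595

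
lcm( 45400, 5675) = 45400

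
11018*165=1817970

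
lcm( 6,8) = 24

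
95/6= 95/6 =15.83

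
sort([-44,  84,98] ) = [ -44, 84, 98] 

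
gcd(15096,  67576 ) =8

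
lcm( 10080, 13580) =977760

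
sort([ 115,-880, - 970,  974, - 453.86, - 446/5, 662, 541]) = [-970, - 880 , - 453.86, - 446/5, 115, 541,662, 974 ] 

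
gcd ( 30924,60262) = 2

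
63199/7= 9028 + 3/7 = 9028.43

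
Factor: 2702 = 2^1*7^1*193^1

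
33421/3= 11140 + 1/3 = 11140.33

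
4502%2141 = 220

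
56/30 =1 + 13/15=   1.87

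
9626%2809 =1199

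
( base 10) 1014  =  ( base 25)1fe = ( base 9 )1346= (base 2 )1111110110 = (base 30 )13O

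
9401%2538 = 1787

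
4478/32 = 139 + 15/16  =  139.94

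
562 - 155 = 407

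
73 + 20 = 93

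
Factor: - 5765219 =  - 103^1*223^1*251^1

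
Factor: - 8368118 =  - 2^1*11^2*151^1*229^1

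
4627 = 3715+912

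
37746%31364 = 6382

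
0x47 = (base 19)3E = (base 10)71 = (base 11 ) 65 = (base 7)131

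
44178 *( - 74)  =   - 3269172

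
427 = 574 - 147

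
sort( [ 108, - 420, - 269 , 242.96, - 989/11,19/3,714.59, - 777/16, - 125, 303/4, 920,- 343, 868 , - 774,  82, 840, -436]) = [ - 774,-436, - 420, - 343, - 269 , - 125, - 989/11,-777/16, 19/3 , 303/4, 82, 108, 242.96,  714.59, 840,  868,  920 ]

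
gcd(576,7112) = 8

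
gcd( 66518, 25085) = 1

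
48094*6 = 288564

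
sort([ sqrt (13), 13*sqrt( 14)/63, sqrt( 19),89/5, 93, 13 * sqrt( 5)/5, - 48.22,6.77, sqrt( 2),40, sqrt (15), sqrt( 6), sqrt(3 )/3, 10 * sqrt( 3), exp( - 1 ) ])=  [-48.22,exp( - 1),  sqrt( 3)/3, 13*sqrt (14 ) /63, sqrt( 2), sqrt( 6), sqrt( 13),sqrt( 15),sqrt( 19 ),13*sqrt( 5)/5, 6.77,10 * sqrt( 3), 89/5, 40, 93]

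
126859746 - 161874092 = - 35014346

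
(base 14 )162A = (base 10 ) 3958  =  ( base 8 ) 7566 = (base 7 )14353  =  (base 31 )43l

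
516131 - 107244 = 408887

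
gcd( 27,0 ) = 27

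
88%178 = 88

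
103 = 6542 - 6439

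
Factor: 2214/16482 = 9/67 = 3^2 * 67^(-1)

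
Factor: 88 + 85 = 173^1  =  173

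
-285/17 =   -  285/17=-16.76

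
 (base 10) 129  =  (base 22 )5J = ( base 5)1004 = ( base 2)10000001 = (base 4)2001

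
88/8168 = 11/1021  =  0.01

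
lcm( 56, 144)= 1008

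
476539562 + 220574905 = 697114467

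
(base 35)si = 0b1111100110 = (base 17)37C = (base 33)U8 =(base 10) 998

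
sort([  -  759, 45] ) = [-759, 45 ]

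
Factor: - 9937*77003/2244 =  - 2^( - 2 )*3^(-1 )*11^( - 1)*17^( - 1 ) * 19^1*523^1*77003^1 = - 765178811/2244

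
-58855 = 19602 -78457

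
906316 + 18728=925044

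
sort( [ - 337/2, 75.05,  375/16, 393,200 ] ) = [ - 337/2,  375/16, 75.05,200 , 393 ]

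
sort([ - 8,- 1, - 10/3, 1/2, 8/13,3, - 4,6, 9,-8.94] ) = [ - 8.94, - 8, - 4 , - 10/3, - 1, 1/2, 8/13, 3,6, 9 ]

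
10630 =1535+9095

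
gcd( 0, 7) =7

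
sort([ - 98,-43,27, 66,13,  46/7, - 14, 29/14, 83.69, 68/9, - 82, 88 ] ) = [ - 98, - 82 , - 43  ,- 14, 29/14,  46/7,  68/9, 13,27,66, 83.69, 88] 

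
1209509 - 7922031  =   - 6712522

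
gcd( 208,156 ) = 52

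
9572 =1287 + 8285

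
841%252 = 85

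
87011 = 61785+25226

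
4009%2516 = 1493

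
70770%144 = 66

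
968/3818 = 484/1909 = 0.25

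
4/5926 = 2/2963= 0.00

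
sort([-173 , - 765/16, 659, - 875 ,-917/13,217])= [- 875,- 173, - 917/13, - 765/16,  217,  659 ] 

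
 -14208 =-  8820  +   - 5388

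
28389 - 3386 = 25003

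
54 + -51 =3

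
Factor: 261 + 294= 555 = 3^1*5^1*37^1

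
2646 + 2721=5367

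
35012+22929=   57941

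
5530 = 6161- 631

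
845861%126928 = 84293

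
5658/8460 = 943/1410= 0.67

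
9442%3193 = 3056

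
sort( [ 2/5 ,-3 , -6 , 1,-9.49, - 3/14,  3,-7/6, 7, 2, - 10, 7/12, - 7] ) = [ - 10 ,-9.49,-7,- 6,-3, - 7/6, - 3/14, 2/5, 7/12,1,  2, 3,7] 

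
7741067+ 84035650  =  91776717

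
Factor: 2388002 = 2^1*743^1*1607^1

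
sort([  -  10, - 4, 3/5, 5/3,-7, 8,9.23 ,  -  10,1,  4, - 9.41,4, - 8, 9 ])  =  [ - 10, - 10,-9.41 ,-8,-7,-4, 3/5, 1, 5/3, 4, 4, 8, 9, 9.23] 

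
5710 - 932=4778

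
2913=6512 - 3599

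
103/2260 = 103/2260 = 0.05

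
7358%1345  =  633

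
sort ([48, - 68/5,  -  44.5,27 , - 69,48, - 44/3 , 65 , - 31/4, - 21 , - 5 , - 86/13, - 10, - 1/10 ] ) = [ - 69, - 44.5, - 21, - 44/3 , - 68/5, - 10, - 31/4, - 86/13, - 5, - 1/10 , 27, 48,48,65 ] 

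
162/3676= 81/1838= 0.04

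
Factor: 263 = 263^1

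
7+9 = 16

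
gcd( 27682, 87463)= 1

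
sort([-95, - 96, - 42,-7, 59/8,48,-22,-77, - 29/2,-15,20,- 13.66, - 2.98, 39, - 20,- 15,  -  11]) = [  -  96,-95,- 77,-42, - 22, -20, - 15, - 15, - 29/2, - 13.66,-11, - 7,-2.98,59/8, 20,  39,48 ] 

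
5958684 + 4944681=10903365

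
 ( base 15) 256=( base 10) 531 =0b1000010011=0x213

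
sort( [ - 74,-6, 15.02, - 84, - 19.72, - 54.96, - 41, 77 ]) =[ - 84 , - 74,-54.96, - 41, - 19.72 , - 6,15.02  ,  77 ] 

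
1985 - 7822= - 5837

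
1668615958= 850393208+818222750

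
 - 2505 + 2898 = 393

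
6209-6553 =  - 344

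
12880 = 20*644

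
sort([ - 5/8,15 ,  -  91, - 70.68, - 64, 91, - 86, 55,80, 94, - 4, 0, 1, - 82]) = [  -  91, - 86, - 82, - 70.68,  -  64, - 4,- 5/8,0, 1, 15,55, 80, 91, 94 ]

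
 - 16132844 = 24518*( - 658)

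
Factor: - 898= - 2^1*449^1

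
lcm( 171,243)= 4617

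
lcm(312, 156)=312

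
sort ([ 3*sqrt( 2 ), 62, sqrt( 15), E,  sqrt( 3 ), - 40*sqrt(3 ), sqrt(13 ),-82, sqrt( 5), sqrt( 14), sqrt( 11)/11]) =[ - 82, - 40*sqrt (3 ),sqrt( 11 )/11, sqrt (3 ), sqrt( 5), E,sqrt( 13 ), sqrt (14),sqrt( 15) , 3*sqrt (2 ),62 ] 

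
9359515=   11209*835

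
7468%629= 549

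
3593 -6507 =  - 2914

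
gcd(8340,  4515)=15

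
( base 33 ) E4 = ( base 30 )fg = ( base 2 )111010010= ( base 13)29b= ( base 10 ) 466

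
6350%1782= 1004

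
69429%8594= 677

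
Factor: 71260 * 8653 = 2^2*5^1*7^1*17^1 * 509^2 =616612780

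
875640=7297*120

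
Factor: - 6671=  - 7^1*953^1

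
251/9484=251/9484 = 0.03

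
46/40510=23/20255=0.00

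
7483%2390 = 313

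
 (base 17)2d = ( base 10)47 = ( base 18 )2b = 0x2f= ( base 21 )25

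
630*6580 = 4145400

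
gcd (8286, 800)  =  2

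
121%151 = 121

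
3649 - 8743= - 5094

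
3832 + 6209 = 10041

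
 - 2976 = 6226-9202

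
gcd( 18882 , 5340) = 6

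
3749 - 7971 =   -  4222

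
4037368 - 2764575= 1272793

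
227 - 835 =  - 608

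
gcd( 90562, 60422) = 2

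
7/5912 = 7/5912 =0.00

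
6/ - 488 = - 1 + 241/244  =  - 0.01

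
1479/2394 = 493/798 = 0.62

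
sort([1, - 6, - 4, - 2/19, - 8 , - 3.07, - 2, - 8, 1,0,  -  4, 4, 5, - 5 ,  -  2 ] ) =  [-8, - 8, - 6, - 5 , - 4, - 4, - 3.07,-2, - 2,  -  2/19, 0, 1,1, 4,5 ]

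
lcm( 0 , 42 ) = 0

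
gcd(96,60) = 12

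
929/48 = 19 + 17/48=19.35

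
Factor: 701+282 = 983 =983^1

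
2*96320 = 192640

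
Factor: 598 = 2^1*13^1*23^1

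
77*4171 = 321167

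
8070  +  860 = 8930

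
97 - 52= 45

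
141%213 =141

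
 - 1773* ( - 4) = 7092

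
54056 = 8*6757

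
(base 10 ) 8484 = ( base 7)33510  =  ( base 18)1836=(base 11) 6413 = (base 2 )10000100100100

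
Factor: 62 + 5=67 =67^1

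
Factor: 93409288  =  2^3 *7^2*17^1 * 107^1 * 131^1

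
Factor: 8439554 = 2^1*281^1*15017^1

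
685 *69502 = 47608870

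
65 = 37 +28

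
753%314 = 125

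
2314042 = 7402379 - 5088337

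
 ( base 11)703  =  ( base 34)p0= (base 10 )850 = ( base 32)QI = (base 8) 1522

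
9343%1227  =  754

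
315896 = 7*45128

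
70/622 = 35/311 = 0.11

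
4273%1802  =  669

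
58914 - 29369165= - 29310251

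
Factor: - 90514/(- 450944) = 2^( - 6 )*13^(- 1 )*167^1  =  167/832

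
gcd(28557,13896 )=9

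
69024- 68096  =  928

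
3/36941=3/36941 = 0.00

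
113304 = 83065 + 30239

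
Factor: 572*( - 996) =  - 569712 = - 2^4* 3^1*11^1*13^1*83^1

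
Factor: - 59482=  - 2^1 * 29741^1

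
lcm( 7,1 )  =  7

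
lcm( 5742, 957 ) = 5742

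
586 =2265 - 1679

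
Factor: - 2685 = -3^1*5^1*179^1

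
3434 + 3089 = 6523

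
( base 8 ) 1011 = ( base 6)2225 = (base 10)521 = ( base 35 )EV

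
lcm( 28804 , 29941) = 2275516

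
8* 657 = 5256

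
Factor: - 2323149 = -3^1* 19^1 * 53^1*769^1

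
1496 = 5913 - 4417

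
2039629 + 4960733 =7000362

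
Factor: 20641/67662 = 2^( - 1)* 3^ ( - 3)*7^(-1)*179^ ( - 1 )*20641^1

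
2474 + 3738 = 6212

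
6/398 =3/199 = 0.02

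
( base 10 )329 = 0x149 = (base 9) 405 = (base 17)126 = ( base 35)9e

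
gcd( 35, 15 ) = 5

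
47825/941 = 50+ 775/941 = 50.82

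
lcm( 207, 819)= 18837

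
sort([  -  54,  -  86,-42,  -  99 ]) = [ - 99, - 86, - 54 ,-42 ]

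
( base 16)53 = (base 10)83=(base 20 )43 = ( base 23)3E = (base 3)10002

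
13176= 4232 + 8944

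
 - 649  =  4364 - 5013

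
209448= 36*5818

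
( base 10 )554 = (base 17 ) 1FA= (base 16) 22a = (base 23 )112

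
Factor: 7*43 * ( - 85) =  - 5^1*7^1 * 17^1*43^1=   - 25585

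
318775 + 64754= 383529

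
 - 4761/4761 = - 1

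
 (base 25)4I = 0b1110110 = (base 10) 118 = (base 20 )5I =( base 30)3s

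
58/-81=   -58/81 = -  0.72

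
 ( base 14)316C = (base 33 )7ra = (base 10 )8524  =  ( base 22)HDA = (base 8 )20514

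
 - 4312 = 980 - 5292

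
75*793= 59475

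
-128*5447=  - 697216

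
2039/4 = 509  +  3/4 = 509.75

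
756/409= 756/409 =1.85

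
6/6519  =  2/2173 =0.00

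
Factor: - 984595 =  - 5^1*196919^1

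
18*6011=108198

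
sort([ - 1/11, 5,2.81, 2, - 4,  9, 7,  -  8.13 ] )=[ - 8.13,-4, - 1/11,2, 2.81 , 5 , 7,9] 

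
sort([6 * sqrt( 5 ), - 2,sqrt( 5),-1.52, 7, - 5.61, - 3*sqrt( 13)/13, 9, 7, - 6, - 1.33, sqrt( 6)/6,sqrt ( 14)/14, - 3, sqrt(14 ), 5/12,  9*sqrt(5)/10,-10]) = [ - 10, - 6, - 5.61, - 3, - 2,-1.52, - 1.33, - 3*sqrt( 13) /13, sqrt(14)/14,sqrt(6)/6,5/12, 9 * sqrt(5 )/10 , sqrt( 5),sqrt( 14),7, 7, 9, 6 *sqrt( 5) ] 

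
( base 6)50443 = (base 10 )6651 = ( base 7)25251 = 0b1100111111011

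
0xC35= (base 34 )2NV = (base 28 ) 3RH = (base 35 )2JA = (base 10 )3125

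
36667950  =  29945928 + 6722022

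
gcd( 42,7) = 7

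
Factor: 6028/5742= 274/261 = 2^1*3^( - 2 ) * 29^ ( -1)*137^1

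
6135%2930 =275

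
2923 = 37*79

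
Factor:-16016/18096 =-77/87 = - 3^( - 1) * 7^1*  11^1 * 29^ (- 1)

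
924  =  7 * 132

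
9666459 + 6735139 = 16401598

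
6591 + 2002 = 8593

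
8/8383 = 8/8383 = 0.00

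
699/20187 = 233/6729 = 0.03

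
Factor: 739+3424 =4163 = 23^1 *181^1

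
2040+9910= 11950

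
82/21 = 82/21 = 3.90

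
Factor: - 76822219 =  -  89^1*109^1*7919^1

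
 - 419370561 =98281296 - 517651857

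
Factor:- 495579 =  - 3^1*7^1*23599^1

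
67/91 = 67/91 = 0.74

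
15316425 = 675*22691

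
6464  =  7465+  -  1001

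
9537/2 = 9537/2 = 4768.50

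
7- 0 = 7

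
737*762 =561594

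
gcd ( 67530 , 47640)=30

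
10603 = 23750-13147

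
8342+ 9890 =18232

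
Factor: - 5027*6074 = - 2^1*11^1*457^1*3037^1 = - 30533998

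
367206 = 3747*98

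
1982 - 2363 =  - 381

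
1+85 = 86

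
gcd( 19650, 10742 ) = 262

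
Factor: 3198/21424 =123/824 = 2^( - 3)*3^1*41^1 *103^(- 1)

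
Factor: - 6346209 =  - 3^1*19^1*111337^1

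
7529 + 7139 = 14668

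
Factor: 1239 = 3^1*7^1*59^1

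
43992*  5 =219960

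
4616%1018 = 544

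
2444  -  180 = 2264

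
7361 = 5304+2057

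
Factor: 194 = 2^1 * 97^1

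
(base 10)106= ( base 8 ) 152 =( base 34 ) 34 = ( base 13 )82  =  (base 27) 3p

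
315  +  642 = 957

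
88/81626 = 44/40813 = 0.00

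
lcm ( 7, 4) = 28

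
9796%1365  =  241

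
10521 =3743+6778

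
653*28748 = 18772444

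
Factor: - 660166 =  - 2^1 * 13^1*  25391^1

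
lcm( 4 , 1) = 4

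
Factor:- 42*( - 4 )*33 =5544  =  2^3 * 3^2*7^1*11^1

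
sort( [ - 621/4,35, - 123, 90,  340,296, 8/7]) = [ - 621/4, - 123,8/7,35 , 90,296,340] 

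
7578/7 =7578/7  =  1082.57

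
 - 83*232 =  - 19256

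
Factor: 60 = 2^2*3^1*5^1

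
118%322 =118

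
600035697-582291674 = 17744023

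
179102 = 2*89551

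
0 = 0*4114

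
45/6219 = 5/691= 0.01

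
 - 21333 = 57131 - 78464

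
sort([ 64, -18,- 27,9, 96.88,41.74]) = [ - 27,-18, 9, 41.74, 64,96.88]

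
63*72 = 4536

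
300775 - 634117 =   -  333342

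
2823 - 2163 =660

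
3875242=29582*131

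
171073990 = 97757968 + 73316022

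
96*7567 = 726432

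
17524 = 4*4381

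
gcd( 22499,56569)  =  1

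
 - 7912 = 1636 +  - 9548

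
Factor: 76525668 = 2^2*3^3*83^1*8537^1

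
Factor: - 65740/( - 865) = 2^2*19^1 = 76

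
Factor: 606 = 2^1*3^1*101^1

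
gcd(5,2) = 1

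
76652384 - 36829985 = 39822399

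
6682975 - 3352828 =3330147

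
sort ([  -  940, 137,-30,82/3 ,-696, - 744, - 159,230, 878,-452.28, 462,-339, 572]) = [ - 940, - 744,-696, - 452.28 , - 339,  -  159, - 30 , 82/3, 137,230,462,  572,878 ]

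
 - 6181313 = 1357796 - 7539109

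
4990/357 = 13+349/357 = 13.98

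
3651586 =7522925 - 3871339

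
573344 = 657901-84557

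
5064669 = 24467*207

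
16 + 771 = 787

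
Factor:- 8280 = -2^3 * 3^2*5^1*23^1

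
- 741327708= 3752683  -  745080391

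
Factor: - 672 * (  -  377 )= 253344= 2^5*3^1*7^1*13^1 * 29^1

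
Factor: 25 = 5^2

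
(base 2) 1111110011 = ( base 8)1763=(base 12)703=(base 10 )1011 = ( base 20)2ab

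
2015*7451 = 15013765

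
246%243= 3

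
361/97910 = 361/97910=0.00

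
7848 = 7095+753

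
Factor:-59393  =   - 59393^1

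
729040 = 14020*52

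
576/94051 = 576/94051 = 0.01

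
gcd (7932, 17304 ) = 12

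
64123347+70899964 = 135023311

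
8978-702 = 8276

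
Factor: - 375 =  - 3^1*5^3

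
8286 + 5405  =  13691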